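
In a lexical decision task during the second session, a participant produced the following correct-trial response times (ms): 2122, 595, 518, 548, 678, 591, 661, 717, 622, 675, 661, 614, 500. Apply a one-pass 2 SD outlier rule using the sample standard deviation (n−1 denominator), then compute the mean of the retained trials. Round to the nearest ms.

615 ms

n = 13, ΣRT = 9502, M = 730.923
Σ(x−M)² = 2146706.92; s = √(2146706.92/12) = 422.957
Cutoffs: 730.923 ± 2·422.957 → [-115.0, 1576.8]
Outside: 2122 → excluded.
Retained (n=12): Σ = 7380, mean = 7380/12 = 615.000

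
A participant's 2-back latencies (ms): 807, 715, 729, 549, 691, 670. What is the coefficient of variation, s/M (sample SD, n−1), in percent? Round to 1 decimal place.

n = 6, Σ = 4161, M = 693.5000
Σ(x−M)² = 36043.500; s = √(36043.500/5) = 84.9041
CV = 84.9041 / 693.5000 = 0.12243 = 12.243%

12.2%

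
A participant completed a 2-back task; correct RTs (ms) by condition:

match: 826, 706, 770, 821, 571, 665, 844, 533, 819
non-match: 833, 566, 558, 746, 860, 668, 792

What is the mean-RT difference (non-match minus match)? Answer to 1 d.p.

-10.8 ms

M(match) = 6555/9 = 728.333
M(non-match) = 5023/7 = 717.571
Difference = 717.571 − 728.333 = -10.762 ms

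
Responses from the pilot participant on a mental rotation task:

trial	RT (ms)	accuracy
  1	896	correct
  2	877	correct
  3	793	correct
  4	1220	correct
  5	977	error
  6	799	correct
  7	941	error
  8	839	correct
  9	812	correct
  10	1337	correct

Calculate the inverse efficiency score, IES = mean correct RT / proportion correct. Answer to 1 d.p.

Correct trials (n=8): 896, 877, 793, 1220, 799, 839, 812, 1337
Mean correct RT = 7573/8 = 946.6250 ms
Proportion correct = 8/10
IES = 946.6250 / (8/10) = 1183.281 ms

1183.3 ms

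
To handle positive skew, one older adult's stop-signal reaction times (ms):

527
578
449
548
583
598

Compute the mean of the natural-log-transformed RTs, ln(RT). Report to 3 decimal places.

ln(RT): 6.2672, 6.3596, 6.1070, 6.3063, 6.3682, 6.3936
Σ ln(RT) = 37.8019
Mean = 37.8019/6 = 6.30031

6.300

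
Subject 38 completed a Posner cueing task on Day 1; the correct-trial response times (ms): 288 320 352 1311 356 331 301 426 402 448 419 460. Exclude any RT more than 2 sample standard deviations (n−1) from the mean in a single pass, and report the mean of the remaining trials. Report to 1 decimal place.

n = 12, ΣRT = 5414, M = 451.167
Σ(x−M)² = 843195.67; s = √(843195.67/11) = 276.865
Cutoffs: 451.167 ± 2·276.865 → [-102.6, 1004.9]
Outside: 1311 → excluded.
Retained (n=11): Σ = 4103, mean = 4103/11 = 373.000

373.0 ms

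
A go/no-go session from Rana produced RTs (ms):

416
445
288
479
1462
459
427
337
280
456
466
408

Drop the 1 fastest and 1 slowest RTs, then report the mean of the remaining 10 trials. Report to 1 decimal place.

418.1 ms

Sorted: 280, 288, 337, 408, 416, 427, 445, 456, 459, 466, 479, 1462
Drop lowest 1 (280) and highest 1 (1462)
Remaining (n=10): Σ = 4181, mean = 4181/10 = 418.100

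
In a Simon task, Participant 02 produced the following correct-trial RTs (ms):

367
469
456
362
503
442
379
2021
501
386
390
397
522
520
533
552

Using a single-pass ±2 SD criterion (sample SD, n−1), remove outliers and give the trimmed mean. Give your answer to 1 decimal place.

n = 16, ΣRT = 8800, M = 550.000
Σ(x−M)² = 2371468.00; s = √(2371468.00/15) = 397.615
Cutoffs: 550.000 ± 2·397.615 → [-245.2, 1345.2]
Outside: 2021 → excluded.
Retained (n=15): Σ = 6779, mean = 6779/15 = 451.933

451.9 ms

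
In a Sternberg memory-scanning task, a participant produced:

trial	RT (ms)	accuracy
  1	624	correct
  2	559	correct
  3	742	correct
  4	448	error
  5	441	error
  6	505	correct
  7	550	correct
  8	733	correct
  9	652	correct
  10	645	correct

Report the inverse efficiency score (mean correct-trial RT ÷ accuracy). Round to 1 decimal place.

Correct trials (n=8): 624, 559, 742, 505, 550, 733, 652, 645
Mean correct RT = 5010/8 = 626.2500 ms
Proportion correct = 8/10
IES = 626.2500 / (8/10) = 782.812 ms

782.8 ms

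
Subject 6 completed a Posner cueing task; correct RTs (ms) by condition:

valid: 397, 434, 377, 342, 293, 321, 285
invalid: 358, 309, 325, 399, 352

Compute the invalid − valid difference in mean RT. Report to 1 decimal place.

M(valid) = 2449/7 = 349.857
M(invalid) = 1743/5 = 348.600
Difference = 348.600 − 349.857 = -1.257 ms

-1.3 ms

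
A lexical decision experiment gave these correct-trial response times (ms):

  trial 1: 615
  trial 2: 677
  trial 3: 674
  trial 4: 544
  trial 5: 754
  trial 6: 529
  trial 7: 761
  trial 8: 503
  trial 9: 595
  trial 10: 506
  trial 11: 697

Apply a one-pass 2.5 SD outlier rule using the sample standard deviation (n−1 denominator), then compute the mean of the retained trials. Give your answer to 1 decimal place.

n = 11, ΣRT = 6855, M = 623.182
Σ(x−M)² = 91211.64; s = √(91211.64/10) = 95.505
Cutoffs: 623.182 ± 2.5·95.505 → [384.4, 861.9]
No RTs fall outside the cutoffs; all 11 retained. Mean = 6855/11 = 623.182

623.2 ms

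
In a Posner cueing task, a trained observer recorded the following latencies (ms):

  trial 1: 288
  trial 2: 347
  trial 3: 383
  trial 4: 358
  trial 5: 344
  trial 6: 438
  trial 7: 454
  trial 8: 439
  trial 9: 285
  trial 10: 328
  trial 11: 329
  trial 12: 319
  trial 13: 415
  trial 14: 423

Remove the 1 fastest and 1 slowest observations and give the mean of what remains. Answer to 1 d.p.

Sorted: 285, 288, 319, 328, 329, 344, 347, 358, 383, 415, 423, 438, 439, 454
Drop lowest 1 (285) and highest 1 (454)
Remaining (n=12): Σ = 4411, mean = 4411/12 = 367.583

367.6 ms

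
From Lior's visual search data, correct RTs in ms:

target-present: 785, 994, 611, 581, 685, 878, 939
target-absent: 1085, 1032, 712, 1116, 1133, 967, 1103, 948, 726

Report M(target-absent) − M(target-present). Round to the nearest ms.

M(target-present) = 5473/7 = 781.857
M(target-absent) = 8822/9 = 980.222
Difference = 980.222 − 781.857 = 198.365 ms

198 ms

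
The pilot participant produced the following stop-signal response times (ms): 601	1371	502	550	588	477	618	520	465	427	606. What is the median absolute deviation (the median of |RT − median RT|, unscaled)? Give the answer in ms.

Sorted: 427, 465, 477, 502, 520, 550, 588, 601, 606, 618, 1371 → median = 550
|x − 550|: 51, 821, 48, 0, 38, 73, 68, 30, 85, 123, 56
Sorted deviations: 0, 30, 38, 48, 51, 56, 68, 73, 85, 123, 821 → MAD = 56

56 ms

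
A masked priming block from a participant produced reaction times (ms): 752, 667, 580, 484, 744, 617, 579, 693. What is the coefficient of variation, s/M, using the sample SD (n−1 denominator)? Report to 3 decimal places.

n = 8, Σ = 5116, M = 639.5000
Σ(x−M)² = 59082.000; s = √(59082.000/7) = 91.8710
CV = 91.8710 / 639.5000 = 0.14366

0.144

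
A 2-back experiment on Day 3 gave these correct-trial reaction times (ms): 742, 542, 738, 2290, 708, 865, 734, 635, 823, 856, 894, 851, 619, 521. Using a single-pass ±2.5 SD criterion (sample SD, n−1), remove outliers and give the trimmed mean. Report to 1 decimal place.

732.9 ms

n = 14, ΣRT = 11818, M = 844.143
Σ(x−M)² = 2436565.71; s = √(2436565.71/13) = 432.930
Cutoffs: 844.143 ± 2.5·432.930 → [-238.2, 1926.5]
Outside: 2290 → excluded.
Retained (n=13): Σ = 9528, mean = 9528/13 = 732.923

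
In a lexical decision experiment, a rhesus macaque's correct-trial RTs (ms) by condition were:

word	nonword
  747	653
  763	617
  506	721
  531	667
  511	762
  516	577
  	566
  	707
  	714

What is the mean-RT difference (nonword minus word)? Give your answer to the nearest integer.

M(word) = 3574/6 = 595.667
M(nonword) = 5984/9 = 664.889
Difference = 664.889 − 595.667 = 69.222 ms

69 ms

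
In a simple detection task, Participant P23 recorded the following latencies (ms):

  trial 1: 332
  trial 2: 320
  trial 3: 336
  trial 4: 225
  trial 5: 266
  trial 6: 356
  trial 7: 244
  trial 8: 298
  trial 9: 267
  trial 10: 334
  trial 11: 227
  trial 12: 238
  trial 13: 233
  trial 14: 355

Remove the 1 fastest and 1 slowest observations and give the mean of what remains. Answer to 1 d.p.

287.5 ms

Sorted: 225, 227, 233, 238, 244, 266, 267, 298, 320, 332, 334, 336, 355, 356
Drop lowest 1 (225) and highest 1 (356)
Remaining (n=12): Σ = 3450, mean = 3450/12 = 287.500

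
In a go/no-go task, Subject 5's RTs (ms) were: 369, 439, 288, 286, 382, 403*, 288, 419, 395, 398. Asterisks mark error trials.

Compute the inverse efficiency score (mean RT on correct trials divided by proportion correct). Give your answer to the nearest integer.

Correct trials (n=9): 369, 439, 288, 286, 382, 288, 419, 395, 398
Mean correct RT = 3264/9 = 362.6667 ms
Proportion correct = 9/10
IES = 362.6667 / (9/10) = 402.963 ms

403 ms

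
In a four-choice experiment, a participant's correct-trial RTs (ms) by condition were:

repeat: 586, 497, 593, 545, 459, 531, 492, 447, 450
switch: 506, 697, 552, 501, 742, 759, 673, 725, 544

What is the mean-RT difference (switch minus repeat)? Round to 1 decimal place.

M(repeat) = 4600/9 = 511.111
M(switch) = 5699/9 = 633.222
Difference = 633.222 − 511.111 = 122.111 ms

122.1 ms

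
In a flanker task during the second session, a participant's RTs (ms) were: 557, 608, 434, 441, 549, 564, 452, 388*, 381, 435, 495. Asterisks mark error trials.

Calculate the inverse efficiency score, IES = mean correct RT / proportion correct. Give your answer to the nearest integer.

541 ms

Correct trials (n=10): 557, 608, 434, 441, 549, 564, 452, 381, 435, 495
Mean correct RT = 4916/10 = 491.6000 ms
Proportion correct = 10/11
IES = 491.6000 / (10/11) = 540.760 ms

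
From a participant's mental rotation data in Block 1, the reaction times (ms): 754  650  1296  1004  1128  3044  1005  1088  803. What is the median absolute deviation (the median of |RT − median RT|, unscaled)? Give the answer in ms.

202 ms

Sorted: 650, 754, 803, 1004, 1005, 1088, 1128, 1296, 3044 → median = 1005
|x − 1005|: 251, 355, 291, 1, 123, 2039, 0, 83, 202
Sorted deviations: 0, 1, 83, 123, 202, 251, 291, 355, 2039 → MAD = 202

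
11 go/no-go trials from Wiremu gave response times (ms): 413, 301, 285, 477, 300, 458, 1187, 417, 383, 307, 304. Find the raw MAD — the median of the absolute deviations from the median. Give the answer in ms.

79 ms

Sorted: 285, 300, 301, 304, 307, 383, 413, 417, 458, 477, 1187 → median = 383
|x − 383|: 30, 82, 98, 94, 83, 75, 804, 34, 0, 76, 79
Sorted deviations: 0, 30, 34, 75, 76, 79, 82, 83, 94, 98, 804 → MAD = 79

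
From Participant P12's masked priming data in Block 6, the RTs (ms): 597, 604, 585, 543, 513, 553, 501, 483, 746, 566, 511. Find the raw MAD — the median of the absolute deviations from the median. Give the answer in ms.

42 ms

Sorted: 483, 501, 511, 513, 543, 553, 566, 585, 597, 604, 746 → median = 553
|x − 553|: 44, 51, 32, 10, 40, 0, 52, 70, 193, 13, 42
Sorted deviations: 0, 10, 13, 32, 40, 42, 44, 51, 52, 70, 193 → MAD = 42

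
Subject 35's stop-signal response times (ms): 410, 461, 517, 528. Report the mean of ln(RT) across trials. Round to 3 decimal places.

ln(RT): 6.0162, 6.1334, 6.2480, 6.2691
Σ ln(RT) = 24.6667
Mean = 24.6667/4 = 6.16667

6.167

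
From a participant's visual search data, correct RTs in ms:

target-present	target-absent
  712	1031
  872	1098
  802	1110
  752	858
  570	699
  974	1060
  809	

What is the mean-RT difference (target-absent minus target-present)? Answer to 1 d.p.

M(target-present) = 5491/7 = 784.429
M(target-absent) = 5856/6 = 976.000
Difference = 976.000 − 784.429 = 191.571 ms

191.6 ms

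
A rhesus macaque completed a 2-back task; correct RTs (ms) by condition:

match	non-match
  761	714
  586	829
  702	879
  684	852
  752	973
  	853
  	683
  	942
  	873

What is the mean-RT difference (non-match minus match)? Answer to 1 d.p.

M(match) = 3485/5 = 697.000
M(non-match) = 7598/9 = 844.222
Difference = 844.222 − 697.000 = 147.222 ms

147.2 ms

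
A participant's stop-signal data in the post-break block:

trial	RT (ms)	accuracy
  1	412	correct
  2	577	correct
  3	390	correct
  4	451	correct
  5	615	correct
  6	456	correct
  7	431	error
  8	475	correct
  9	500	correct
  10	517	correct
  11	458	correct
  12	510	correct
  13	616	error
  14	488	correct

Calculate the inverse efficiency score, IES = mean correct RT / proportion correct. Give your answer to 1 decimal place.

Correct trials (n=12): 412, 577, 390, 451, 615, 456, 475, 500, 517, 458, 510, 488
Mean correct RT = 5849/12 = 487.4167 ms
Proportion correct = 12/14
IES = 487.4167 / (12/14) = 568.653 ms

568.7 ms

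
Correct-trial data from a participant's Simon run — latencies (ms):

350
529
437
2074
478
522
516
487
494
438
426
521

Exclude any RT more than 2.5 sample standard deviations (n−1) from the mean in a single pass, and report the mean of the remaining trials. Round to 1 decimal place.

n = 12, ΣRT = 7272, M = 606.000
Σ(x−M)² = 2381144.00; s = √(2381144.00/11) = 465.261
Cutoffs: 606.000 ± 2.5·465.261 → [-557.2, 1769.2]
Outside: 2074 → excluded.
Retained (n=11): Σ = 5198, mean = 5198/11 = 472.545

472.5 ms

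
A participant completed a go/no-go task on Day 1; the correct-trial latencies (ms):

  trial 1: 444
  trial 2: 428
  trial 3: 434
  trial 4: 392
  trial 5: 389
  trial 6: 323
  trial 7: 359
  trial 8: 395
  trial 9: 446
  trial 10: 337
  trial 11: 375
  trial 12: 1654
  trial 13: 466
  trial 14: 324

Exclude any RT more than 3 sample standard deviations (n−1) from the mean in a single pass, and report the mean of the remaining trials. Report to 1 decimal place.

393.2 ms

n = 14, ΣRT = 6766, M = 483.286
Σ(x−M)² = 1503942.86; s = √(1503942.86/13) = 340.129
Cutoffs: 483.286 ± 3·340.129 → [-537.1, 1503.7]
Outside: 1654 → excluded.
Retained (n=13): Σ = 5112, mean = 5112/13 = 393.231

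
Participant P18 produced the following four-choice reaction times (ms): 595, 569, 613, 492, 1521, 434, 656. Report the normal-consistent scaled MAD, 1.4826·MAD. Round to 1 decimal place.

Sorted: 434, 492, 569, 595, 613, 656, 1521 → median = 595
|x − 595| sorted: 0, 18, 26, 61, 103, 161, 926 → MAD = 61
Robust SD ≈ 1.4826 × 61 = 90.439

90.4 ms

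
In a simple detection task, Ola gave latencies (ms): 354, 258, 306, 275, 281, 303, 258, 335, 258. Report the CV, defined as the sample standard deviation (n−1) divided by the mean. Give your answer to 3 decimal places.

0.120

n = 9, Σ = 2628, M = 292.0000
Σ(x−M)² = 9888.000; s = √(9888.000/8) = 35.1568
CV = 35.1568 / 292.0000 = 0.12040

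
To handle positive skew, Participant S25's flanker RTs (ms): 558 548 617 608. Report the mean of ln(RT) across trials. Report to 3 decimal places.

ln(RT): 6.3244, 6.3063, 6.4249, 6.4102
Σ ln(RT) = 25.4657
Mean = 25.4657/4 = 6.36642

6.366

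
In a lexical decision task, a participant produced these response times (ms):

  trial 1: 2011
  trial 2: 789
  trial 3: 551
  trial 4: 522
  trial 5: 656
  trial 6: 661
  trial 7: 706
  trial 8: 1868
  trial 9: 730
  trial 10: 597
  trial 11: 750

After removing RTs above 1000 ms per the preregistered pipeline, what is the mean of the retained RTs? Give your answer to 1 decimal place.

662.4 ms

Excluded: 1868, 2011
Retained (n=9): Σ = 5962
Mean = 5962/9 = 662.4444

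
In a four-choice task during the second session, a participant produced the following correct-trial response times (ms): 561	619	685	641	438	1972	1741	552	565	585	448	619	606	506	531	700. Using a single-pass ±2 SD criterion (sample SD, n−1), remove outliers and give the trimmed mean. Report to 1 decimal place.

n = 16, ΣRT = 11769, M = 735.562
Σ(x−M)² = 2978113.94; s = √(2978113.94/15) = 445.579
Cutoffs: 735.562 ± 2·445.579 → [-155.6, 1626.7]
Outside: 1741, 1972 → excluded.
Retained (n=14): Σ = 8056, mean = 8056/14 = 575.429

575.4 ms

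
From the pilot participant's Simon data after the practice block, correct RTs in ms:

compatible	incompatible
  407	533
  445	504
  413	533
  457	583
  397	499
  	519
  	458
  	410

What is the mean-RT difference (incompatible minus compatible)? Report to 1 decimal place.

81.1 ms

M(compatible) = 2119/5 = 423.800
M(incompatible) = 4039/8 = 504.875
Difference = 504.875 − 423.800 = 81.075 ms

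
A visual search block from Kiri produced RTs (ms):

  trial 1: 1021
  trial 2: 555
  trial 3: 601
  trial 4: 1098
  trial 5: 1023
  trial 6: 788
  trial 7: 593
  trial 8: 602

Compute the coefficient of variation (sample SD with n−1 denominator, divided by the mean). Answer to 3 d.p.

n = 8, Σ = 6281, M = 785.1250
Σ(x−M)² = 367426.875; s = √(367426.875/7) = 229.1060
CV = 229.1060 / 785.1250 = 0.29181

0.292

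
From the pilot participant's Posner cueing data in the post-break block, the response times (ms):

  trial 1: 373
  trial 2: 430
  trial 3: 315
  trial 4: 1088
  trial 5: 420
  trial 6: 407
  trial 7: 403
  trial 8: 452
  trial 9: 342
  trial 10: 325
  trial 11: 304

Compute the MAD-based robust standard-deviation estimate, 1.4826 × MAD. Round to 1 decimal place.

72.6 ms

Sorted: 304, 315, 325, 342, 373, 403, 407, 420, 430, 452, 1088 → median = 403
|x − 403| sorted: 0, 4, 17, 27, 30, 49, 61, 78, 88, 99, 685 → MAD = 49
Robust SD ≈ 1.4826 × 49 = 72.647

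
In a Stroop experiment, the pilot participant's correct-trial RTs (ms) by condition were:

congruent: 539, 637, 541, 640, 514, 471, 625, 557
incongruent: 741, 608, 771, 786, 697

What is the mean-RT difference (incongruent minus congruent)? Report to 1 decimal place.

M(congruent) = 4524/8 = 565.500
M(incongruent) = 3603/5 = 720.600
Difference = 720.600 − 565.500 = 155.100 ms

155.1 ms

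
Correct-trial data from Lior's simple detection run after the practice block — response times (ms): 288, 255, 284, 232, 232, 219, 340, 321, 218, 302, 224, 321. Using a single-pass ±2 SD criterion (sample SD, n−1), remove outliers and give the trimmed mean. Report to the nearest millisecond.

n = 12, ΣRT = 3236, M = 269.667
Σ(x−M)² = 22178.67; s = √(22178.67/11) = 44.903
Cutoffs: 269.667 ± 2·44.903 → [179.9, 359.5]
No RTs fall outside the cutoffs; all 12 retained. Mean = 3236/12 = 269.667

270 ms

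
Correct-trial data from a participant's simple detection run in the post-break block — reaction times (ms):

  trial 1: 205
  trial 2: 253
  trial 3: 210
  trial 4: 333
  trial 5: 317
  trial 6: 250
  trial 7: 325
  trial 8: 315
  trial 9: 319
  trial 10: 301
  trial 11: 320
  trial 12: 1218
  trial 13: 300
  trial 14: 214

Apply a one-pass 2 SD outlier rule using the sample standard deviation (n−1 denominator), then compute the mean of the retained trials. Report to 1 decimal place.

n = 14, ΣRT = 4880, M = 348.571
Σ(x−M)² = 841915.43; s = √(841915.43/13) = 254.485
Cutoffs: 348.571 ± 2·254.485 → [-160.4, 857.5]
Outside: 1218 → excluded.
Retained (n=13): Σ = 3662, mean = 3662/13 = 281.692

281.7 ms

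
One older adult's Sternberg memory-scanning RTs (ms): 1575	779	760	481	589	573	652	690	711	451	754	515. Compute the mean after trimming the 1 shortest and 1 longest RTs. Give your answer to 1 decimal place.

Sorted: 451, 481, 515, 573, 589, 652, 690, 711, 754, 760, 779, 1575
Drop lowest 1 (451) and highest 1 (1575)
Remaining (n=10): Σ = 6504, mean = 6504/10 = 650.400

650.4 ms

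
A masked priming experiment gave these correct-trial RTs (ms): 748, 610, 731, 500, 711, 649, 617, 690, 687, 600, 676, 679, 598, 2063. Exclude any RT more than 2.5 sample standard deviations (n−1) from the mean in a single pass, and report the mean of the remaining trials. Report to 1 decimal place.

n = 14, ΣRT = 10559, M = 754.214
Σ(x−M)² = 1899286.36; s = √(1899286.36/13) = 382.229
Cutoffs: 754.214 ± 2.5·382.229 → [-201.4, 1709.8]
Outside: 2063 → excluded.
Retained (n=13): Σ = 8496, mean = 8496/13 = 653.538

653.5 ms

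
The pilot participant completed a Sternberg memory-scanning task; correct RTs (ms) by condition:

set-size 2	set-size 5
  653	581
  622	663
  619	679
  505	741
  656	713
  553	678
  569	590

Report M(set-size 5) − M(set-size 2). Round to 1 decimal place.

M(set-size 2) = 4177/7 = 596.714
M(set-size 5) = 4645/7 = 663.571
Difference = 663.571 − 596.714 = 66.857 ms

66.9 ms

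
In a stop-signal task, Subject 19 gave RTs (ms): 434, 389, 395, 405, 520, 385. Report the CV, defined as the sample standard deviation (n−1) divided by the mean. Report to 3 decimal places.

n = 6, Σ = 2528, M = 421.3333
Σ(x−M)² = 13221.333; s = √(13221.333/5) = 51.4224
CV = 51.4224 / 421.3333 = 0.12205

0.122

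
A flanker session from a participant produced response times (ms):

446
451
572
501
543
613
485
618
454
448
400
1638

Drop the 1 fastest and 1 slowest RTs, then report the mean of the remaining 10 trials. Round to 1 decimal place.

513.1 ms

Sorted: 400, 446, 448, 451, 454, 485, 501, 543, 572, 613, 618, 1638
Drop lowest 1 (400) and highest 1 (1638)
Remaining (n=10): Σ = 5131, mean = 5131/10 = 513.100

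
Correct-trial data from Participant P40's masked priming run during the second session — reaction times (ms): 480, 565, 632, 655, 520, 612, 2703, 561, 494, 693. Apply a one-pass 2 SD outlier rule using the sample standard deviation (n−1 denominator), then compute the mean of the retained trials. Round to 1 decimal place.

579.1 ms

n = 10, ΣRT = 7915, M = 791.500
Σ(x−M)² = 4103510.50; s = √(4103510.50/9) = 675.237
Cutoffs: 791.500 ± 2·675.237 → [-559.0, 2142.0]
Outside: 2703 → excluded.
Retained (n=9): Σ = 5212, mean = 5212/9 = 579.111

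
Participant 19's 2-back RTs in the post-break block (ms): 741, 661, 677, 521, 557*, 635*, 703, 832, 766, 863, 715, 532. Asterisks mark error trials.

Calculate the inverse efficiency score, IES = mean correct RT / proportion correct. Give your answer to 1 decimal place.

841.3 ms

Correct trials (n=10): 741, 661, 677, 521, 703, 832, 766, 863, 715, 532
Mean correct RT = 7011/10 = 701.1000 ms
Proportion correct = 10/12
IES = 701.1000 / (10/12) = 841.320 ms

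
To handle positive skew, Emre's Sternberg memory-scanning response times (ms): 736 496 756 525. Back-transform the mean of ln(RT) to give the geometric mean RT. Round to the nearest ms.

ln(RT): 6.6012, 6.2066, 6.6280, 6.2634
Mean ln(RT) = 25.6992/4 = 6.42481
Geometric mean = exp(6.42481) = 616.96 ms

617 ms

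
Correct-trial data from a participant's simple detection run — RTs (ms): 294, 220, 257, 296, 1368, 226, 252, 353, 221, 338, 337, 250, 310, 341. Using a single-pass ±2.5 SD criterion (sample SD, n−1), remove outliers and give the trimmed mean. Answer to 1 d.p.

n = 14, ΣRT = 5063, M = 361.643
Σ(x−M)² = 1119651.21; s = √(1119651.21/13) = 293.474
Cutoffs: 361.643 ± 2.5·293.474 → [-372.0, 1095.3]
Outside: 1368 → excluded.
Retained (n=13): Σ = 3695, mean = 3695/13 = 284.231

284.2 ms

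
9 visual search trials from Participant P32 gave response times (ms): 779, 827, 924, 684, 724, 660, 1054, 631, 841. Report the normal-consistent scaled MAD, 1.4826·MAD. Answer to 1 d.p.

Sorted: 631, 660, 684, 724, 779, 827, 841, 924, 1054 → median = 779
|x − 779| sorted: 0, 48, 55, 62, 95, 119, 145, 148, 275 → MAD = 95
Robust SD ≈ 1.4826 × 95 = 140.847

140.8 ms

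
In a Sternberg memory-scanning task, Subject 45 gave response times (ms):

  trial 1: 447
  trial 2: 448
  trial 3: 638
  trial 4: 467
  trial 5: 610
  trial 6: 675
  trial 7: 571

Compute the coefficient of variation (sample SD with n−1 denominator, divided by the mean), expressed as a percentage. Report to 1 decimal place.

17.4%

n = 7, Σ = 3856, M = 550.8571
Σ(x−M)² = 55306.857; s = √(55306.857/6) = 96.0094
CV = 96.0094 / 550.8571 = 0.17429 = 17.429%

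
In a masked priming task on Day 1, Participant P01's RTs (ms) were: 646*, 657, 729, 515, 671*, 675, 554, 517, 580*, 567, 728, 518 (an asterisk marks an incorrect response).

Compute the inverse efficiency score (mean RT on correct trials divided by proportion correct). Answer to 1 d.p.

808.9 ms

Correct trials (n=9): 657, 729, 515, 675, 554, 517, 567, 728, 518
Mean correct RT = 5460/9 = 606.6667 ms
Proportion correct = 9/12
IES = 606.6667 / (9/12) = 808.889 ms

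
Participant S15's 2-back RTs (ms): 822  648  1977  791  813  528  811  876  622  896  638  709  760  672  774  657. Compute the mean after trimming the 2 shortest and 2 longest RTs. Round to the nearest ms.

748 ms

Sorted: 528, 622, 638, 648, 657, 672, 709, 760, 774, 791, 811, 813, 822, 876, 896, 1977
Drop lowest 2 (528, 622) and highest 2 (896, 1977)
Remaining (n=12): Σ = 8971, mean = 8971/12 = 747.583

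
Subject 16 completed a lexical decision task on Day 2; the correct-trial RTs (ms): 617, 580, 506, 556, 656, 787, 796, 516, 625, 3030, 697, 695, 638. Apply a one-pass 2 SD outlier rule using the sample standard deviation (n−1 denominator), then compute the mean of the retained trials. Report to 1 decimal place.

639.1 ms

n = 13, ΣRT = 10699, M = 823.000
Σ(x−M)² = 5373964.00; s = √(5373964.00/12) = 669.201
Cutoffs: 823.000 ± 2·669.201 → [-515.4, 2161.4]
Outside: 3030 → excluded.
Retained (n=12): Σ = 7669, mean = 7669/12 = 639.083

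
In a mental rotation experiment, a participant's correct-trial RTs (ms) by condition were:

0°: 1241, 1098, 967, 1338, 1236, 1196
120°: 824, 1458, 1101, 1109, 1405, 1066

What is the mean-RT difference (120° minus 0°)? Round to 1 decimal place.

-18.8 ms

M(0°) = 7076/6 = 1179.333
M(120°) = 6963/6 = 1160.500
Difference = 1160.500 − 1179.333 = -18.833 ms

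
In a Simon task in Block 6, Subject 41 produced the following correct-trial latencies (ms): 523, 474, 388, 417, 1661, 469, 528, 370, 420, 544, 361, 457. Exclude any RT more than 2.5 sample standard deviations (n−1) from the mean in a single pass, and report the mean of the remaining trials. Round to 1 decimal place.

n = 12, ΣRT = 6612, M = 551.000
Σ(x−M)² = 1385498.00; s = √(1385498.00/11) = 354.900
Cutoffs: 551.000 ± 2.5·354.900 → [-336.3, 1438.3]
Outside: 1661 → excluded.
Retained (n=11): Σ = 4951, mean = 4951/11 = 450.091

450.1 ms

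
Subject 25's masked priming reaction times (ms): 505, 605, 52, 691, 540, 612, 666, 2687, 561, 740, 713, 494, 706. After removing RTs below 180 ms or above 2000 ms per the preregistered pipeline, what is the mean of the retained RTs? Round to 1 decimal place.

621.2 ms

Excluded: 52, 2687
Retained (n=11): Σ = 6833
Mean = 6833/11 = 621.1818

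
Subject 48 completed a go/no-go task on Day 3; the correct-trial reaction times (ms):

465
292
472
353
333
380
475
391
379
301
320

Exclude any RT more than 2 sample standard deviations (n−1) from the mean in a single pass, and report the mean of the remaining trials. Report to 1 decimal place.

n = 11, ΣRT = 4161, M = 378.273
Σ(x−M)² = 45326.18; s = √(45326.18/10) = 67.325
Cutoffs: 378.273 ± 2·67.325 → [243.6, 512.9]
No RTs fall outside the cutoffs; all 11 retained. Mean = 4161/11 = 378.273

378.3 ms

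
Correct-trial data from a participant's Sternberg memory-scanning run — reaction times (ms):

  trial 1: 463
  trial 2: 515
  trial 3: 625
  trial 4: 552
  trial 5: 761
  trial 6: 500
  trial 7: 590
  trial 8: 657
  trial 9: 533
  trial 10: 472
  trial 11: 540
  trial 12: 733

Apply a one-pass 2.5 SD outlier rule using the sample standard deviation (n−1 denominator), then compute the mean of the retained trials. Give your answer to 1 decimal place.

578.4 ms

n = 12, ΣRT = 6941, M = 578.417
Σ(x−M)² = 104764.92; s = √(104764.92/11) = 97.591
Cutoffs: 578.417 ± 2.5·97.591 → [334.4, 822.4]
No RTs fall outside the cutoffs; all 12 retained. Mean = 6941/12 = 578.417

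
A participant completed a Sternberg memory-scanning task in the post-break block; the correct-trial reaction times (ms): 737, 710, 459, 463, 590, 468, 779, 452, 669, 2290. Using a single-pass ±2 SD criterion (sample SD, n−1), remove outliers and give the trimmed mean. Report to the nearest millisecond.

592 ms

n = 10, ΣRT = 7617, M = 761.700
Σ(x−M)² = 2740380.10; s = √(2740380.10/9) = 551.803
Cutoffs: 761.700 ± 2·551.803 → [-341.9, 1865.3]
Outside: 2290 → excluded.
Retained (n=9): Σ = 5327, mean = 5327/9 = 591.889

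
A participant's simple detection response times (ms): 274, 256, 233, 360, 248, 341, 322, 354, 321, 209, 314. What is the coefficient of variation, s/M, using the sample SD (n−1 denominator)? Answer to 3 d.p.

0.177

n = 11, Σ = 3232, M = 293.8182
Σ(x−M)² = 26983.636; s = √(26983.636/10) = 51.9458
CV = 51.9458 / 293.8182 = 0.17680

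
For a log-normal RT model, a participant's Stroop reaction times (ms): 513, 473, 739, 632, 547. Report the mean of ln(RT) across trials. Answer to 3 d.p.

ln(RT): 6.2403, 6.1591, 6.6053, 6.4489, 6.3044
Σ ln(RT) = 31.7580
Mean = 31.7580/5 = 6.35160

6.352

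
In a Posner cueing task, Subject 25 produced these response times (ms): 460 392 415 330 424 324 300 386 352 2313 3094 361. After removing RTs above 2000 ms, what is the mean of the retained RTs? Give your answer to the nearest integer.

374 ms

Excluded: 2313, 3094
Retained (n=10): Σ = 3744
Mean = 3744/10 = 374.4000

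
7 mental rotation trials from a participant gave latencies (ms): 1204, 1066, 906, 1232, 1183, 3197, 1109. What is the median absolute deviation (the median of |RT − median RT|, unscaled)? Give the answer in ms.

74 ms

Sorted: 906, 1066, 1109, 1183, 1204, 1232, 3197 → median = 1183
|x − 1183|: 21, 117, 277, 49, 0, 2014, 74
Sorted deviations: 0, 21, 49, 74, 117, 277, 2014 → MAD = 74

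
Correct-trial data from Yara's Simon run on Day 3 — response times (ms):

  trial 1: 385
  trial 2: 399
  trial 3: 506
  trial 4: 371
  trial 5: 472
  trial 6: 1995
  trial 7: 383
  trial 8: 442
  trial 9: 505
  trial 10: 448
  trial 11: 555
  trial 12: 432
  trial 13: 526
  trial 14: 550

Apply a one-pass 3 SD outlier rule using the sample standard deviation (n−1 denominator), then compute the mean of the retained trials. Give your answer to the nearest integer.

460 ms

n = 14, ΣRT = 7969, M = 569.214
Σ(x−M)² = 2239450.36; s = √(2239450.36/13) = 415.049
Cutoffs: 569.214 ± 3·415.049 → [-675.9, 1814.4]
Outside: 1995 → excluded.
Retained (n=13): Σ = 5974, mean = 5974/13 = 459.538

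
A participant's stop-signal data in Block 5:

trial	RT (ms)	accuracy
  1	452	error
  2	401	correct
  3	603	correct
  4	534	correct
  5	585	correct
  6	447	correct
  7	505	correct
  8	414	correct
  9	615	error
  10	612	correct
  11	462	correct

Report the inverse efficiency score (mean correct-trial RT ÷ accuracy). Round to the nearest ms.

Correct trials (n=9): 401, 603, 534, 585, 447, 505, 414, 612, 462
Mean correct RT = 4563/9 = 507.0000 ms
Proportion correct = 9/11
IES = 507.0000 / (9/11) = 619.667 ms

620 ms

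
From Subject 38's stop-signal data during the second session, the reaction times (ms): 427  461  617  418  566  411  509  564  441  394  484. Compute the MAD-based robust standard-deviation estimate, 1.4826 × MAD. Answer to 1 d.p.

71.2 ms

Sorted: 394, 411, 418, 427, 441, 461, 484, 509, 564, 566, 617 → median = 461
|x − 461| sorted: 0, 20, 23, 34, 43, 48, 50, 67, 103, 105, 156 → MAD = 48
Robust SD ≈ 1.4826 × 48 = 71.165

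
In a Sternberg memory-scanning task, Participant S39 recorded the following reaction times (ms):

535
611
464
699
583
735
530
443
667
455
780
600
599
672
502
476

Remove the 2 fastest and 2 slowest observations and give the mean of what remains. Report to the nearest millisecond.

578 ms

Sorted: 443, 455, 464, 476, 502, 530, 535, 583, 599, 600, 611, 667, 672, 699, 735, 780
Drop lowest 2 (443, 455) and highest 2 (735, 780)
Remaining (n=12): Σ = 6938, mean = 6938/12 = 578.167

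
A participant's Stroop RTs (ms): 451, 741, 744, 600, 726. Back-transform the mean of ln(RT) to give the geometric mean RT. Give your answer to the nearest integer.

641 ms

ln(RT): 6.1115, 6.6080, 6.6120, 6.3969, 6.5876
Mean ln(RT) = 32.3160/5 = 6.46320
Geometric mean = exp(6.46320) = 641.11 ms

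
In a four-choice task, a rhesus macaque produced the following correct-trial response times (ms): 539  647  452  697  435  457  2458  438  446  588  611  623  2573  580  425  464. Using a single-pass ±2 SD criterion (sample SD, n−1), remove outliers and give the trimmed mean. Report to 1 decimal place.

n = 16, ΣRT = 12433, M = 777.062
Σ(x−M)² = 7028466.94; s = √(7028466.94/15) = 684.518
Cutoffs: 777.062 ± 2·684.518 → [-592.0, 2146.1]
Outside: 2458, 2573 → excluded.
Retained (n=14): Σ = 7402, mean = 7402/14 = 528.714

528.7 ms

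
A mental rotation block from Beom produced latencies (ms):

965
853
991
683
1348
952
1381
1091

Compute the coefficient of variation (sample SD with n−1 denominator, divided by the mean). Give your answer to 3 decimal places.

0.229

n = 8, Σ = 8264, M = 1033.0000
Σ(x−M)² = 391542.000; s = √(391542.000/7) = 236.5049
CV = 236.5049 / 1033.0000 = 0.22895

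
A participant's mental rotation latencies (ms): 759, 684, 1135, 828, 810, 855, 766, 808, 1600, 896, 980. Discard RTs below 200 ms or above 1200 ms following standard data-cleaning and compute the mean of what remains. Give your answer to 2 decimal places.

Excluded: 1600
Retained (n=10): Σ = 8521
Mean = 8521/10 = 852.1000

852.10 ms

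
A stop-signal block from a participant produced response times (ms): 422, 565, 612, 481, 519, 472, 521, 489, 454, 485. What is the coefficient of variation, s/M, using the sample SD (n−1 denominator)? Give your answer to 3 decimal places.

n = 10, Σ = 5020, M = 502.0000
Σ(x−M)² = 27222.000; s = √(27222.000/9) = 54.9970
CV = 54.9970 / 502.0000 = 0.10956

0.110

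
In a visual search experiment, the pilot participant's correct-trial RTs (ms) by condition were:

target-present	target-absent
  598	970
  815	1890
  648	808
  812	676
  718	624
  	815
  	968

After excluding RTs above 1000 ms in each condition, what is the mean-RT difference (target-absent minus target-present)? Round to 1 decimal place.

target-absent: exclude 1890
M(target-present) = 3591/5 = 718.200
M(target-absent) = 4861/6 = 810.167
Difference = 810.167 − 718.200 = 91.967 ms

92.0 ms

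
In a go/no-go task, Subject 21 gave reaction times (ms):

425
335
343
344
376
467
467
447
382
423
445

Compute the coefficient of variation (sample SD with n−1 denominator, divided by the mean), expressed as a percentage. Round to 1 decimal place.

n = 11, Σ = 4454, M = 404.9091
Σ(x−M)² = 25610.909; s = √(25610.909/10) = 50.6072
CV = 50.6072 / 404.9091 = 0.12498 = 12.498%

12.5%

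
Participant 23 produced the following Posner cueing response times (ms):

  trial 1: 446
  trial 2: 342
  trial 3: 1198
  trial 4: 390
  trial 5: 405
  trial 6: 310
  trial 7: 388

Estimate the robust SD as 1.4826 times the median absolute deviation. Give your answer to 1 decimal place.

Sorted: 310, 342, 388, 390, 405, 446, 1198 → median = 390
|x − 390| sorted: 0, 2, 15, 48, 56, 80, 808 → MAD = 48
Robust SD ≈ 1.4826 × 48 = 71.165

71.2 ms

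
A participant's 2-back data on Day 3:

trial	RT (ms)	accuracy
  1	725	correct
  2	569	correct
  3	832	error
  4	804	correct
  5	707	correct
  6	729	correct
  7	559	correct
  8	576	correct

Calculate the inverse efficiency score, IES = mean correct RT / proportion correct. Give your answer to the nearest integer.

Correct trials (n=7): 725, 569, 804, 707, 729, 559, 576
Mean correct RT = 4669/7 = 667.0000 ms
Proportion correct = 7/8
IES = 667.0000 / (7/8) = 762.286 ms

762 ms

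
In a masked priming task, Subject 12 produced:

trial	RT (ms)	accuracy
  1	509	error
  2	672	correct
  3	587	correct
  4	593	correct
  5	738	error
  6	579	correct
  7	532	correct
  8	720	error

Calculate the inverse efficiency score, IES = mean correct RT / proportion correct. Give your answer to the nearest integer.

948 ms

Correct trials (n=5): 672, 587, 593, 579, 532
Mean correct RT = 2963/5 = 592.6000 ms
Proportion correct = 5/8
IES = 592.6000 / (5/8) = 948.160 ms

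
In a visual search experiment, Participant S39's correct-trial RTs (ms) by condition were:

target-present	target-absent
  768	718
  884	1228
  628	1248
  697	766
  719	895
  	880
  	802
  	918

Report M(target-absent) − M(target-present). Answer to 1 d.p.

M(target-present) = 3696/5 = 739.200
M(target-absent) = 7455/8 = 931.875
Difference = 931.875 − 739.200 = 192.675 ms

192.7 ms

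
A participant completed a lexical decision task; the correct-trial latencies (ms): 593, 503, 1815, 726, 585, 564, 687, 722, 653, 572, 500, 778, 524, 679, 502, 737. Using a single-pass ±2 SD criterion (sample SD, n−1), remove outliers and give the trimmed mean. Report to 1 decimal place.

n = 16, ΣRT = 11140, M = 696.250
Σ(x−M)² = 1462975.00; s = √(1462975.00/15) = 312.301
Cutoffs: 696.250 ± 2·312.301 → [71.6, 1320.9]
Outside: 1815 → excluded.
Retained (n=15): Σ = 9325, mean = 9325/15 = 621.667

621.7 ms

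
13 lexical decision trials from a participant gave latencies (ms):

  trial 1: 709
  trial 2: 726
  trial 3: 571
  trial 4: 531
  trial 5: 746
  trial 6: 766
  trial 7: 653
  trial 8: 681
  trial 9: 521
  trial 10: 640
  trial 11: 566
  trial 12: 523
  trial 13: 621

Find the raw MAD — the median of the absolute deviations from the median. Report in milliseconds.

Sorted: 521, 523, 531, 566, 571, 621, 640, 653, 681, 709, 726, 746, 766 → median = 640
|x − 640|: 69, 86, 69, 109, 106, 126, 13, 41, 119, 0, 74, 117, 19
Sorted deviations: 0, 13, 19, 41, 69, 69, 74, 86, 106, 109, 117, 119, 126 → MAD = 74

74 ms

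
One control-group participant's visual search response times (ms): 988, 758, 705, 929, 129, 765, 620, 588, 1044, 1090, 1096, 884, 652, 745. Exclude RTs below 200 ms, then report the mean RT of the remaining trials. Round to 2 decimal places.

835.69 ms

Excluded: 129
Retained (n=13): Σ = 10864
Mean = 10864/13 = 835.6923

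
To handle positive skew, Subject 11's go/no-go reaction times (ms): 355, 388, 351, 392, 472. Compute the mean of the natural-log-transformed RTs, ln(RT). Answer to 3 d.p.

5.964

ln(RT): 5.8721, 5.9610, 5.8608, 5.9713, 6.1570
Σ ln(RT) = 29.8222
Mean = 29.8222/5 = 5.96443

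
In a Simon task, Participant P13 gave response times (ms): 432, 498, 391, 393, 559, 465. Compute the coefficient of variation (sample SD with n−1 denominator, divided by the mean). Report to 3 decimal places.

n = 6, Σ = 2738, M = 456.3333
Σ(x−M)² = 21223.333; s = √(21223.333/5) = 65.1511
CV = 65.1511 / 456.3333 = 0.14277

0.143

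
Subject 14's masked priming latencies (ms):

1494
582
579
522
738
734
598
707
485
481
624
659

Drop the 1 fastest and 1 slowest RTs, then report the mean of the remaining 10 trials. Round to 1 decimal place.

622.8 ms

Sorted: 481, 485, 522, 579, 582, 598, 624, 659, 707, 734, 738, 1494
Drop lowest 1 (481) and highest 1 (1494)
Remaining (n=10): Σ = 6228, mean = 6228/10 = 622.800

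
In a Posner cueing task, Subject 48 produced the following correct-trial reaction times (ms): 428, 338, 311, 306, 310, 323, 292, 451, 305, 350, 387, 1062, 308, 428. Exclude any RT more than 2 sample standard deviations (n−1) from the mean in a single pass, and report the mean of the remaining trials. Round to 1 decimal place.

349.0 ms

n = 14, ΣRT = 5599, M = 399.929
Σ(x−M)² = 508864.93; s = √(508864.93/13) = 197.847
Cutoffs: 399.929 ± 2·197.847 → [4.2, 795.6]
Outside: 1062 → excluded.
Retained (n=13): Σ = 4537, mean = 4537/13 = 349.000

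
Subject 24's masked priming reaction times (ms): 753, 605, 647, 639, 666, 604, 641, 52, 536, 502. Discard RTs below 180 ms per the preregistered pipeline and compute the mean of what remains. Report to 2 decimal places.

621.44 ms

Excluded: 52
Retained (n=9): Σ = 5593
Mean = 5593/9 = 621.4444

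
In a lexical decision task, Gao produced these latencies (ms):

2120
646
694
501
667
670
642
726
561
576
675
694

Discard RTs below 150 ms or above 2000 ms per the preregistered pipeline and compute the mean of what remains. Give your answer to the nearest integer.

Excluded: 2120
Retained (n=11): Σ = 7052
Mean = 7052/11 = 641.0909

641 ms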